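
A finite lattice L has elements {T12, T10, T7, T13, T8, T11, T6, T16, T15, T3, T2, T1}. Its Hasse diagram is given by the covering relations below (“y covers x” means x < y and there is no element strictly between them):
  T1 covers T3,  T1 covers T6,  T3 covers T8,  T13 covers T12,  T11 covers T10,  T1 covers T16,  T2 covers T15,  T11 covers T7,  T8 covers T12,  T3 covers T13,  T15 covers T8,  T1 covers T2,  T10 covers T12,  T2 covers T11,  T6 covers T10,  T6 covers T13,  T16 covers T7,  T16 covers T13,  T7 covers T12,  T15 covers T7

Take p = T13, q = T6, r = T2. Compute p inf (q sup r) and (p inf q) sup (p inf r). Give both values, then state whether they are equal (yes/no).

q sup r = T1, so p inf (q sup r) = T13 inf T1 = T13.
p inf q = T13 and p inf r = T12, so (p inf q) sup (p inf r) = T13 sup T12 = T13.
Equal: yes.

T13; T13; yes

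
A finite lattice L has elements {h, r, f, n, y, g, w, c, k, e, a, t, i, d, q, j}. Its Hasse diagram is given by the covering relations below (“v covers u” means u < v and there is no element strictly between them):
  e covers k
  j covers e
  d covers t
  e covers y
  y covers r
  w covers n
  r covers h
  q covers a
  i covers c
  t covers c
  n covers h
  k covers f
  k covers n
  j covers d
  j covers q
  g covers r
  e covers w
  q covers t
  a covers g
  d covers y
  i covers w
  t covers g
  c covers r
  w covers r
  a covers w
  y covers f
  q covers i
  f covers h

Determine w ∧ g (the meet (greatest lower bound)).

r

Common lower bounds of {w, g}: h, r.
The greatest among these is r.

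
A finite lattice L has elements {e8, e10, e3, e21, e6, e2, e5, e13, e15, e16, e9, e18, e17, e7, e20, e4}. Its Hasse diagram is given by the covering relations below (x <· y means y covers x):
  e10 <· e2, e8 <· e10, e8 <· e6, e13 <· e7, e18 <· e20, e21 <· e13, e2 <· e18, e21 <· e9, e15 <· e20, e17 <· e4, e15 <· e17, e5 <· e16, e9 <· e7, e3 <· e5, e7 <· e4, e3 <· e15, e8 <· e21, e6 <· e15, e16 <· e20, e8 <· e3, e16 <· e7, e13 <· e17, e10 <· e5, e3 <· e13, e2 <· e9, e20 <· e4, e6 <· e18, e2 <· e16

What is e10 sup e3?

e5

Common upper bounds of {e10, e3}: e16, e20, e4, e5, e7.
The least among these is e5.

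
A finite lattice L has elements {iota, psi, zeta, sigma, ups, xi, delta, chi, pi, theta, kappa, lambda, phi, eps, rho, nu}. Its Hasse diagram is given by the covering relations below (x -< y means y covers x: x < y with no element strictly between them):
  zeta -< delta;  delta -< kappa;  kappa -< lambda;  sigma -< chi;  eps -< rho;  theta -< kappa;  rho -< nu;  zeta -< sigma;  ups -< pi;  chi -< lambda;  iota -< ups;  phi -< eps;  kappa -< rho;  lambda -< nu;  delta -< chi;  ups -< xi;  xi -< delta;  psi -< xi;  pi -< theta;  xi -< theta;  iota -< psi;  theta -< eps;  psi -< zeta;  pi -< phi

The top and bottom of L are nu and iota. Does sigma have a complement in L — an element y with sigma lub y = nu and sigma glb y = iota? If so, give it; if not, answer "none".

Need y with sigma ∨ y = nu and sigma ∧ y = iota.
Checking each element gives: phi.

phi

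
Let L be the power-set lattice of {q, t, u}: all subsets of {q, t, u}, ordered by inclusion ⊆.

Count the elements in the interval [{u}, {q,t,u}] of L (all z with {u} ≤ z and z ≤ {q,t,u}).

4

The interval [{u}, {q,t,u}] = {{q,t,u}, {q,u}, {t,u}, {u}}, which has 4 elements.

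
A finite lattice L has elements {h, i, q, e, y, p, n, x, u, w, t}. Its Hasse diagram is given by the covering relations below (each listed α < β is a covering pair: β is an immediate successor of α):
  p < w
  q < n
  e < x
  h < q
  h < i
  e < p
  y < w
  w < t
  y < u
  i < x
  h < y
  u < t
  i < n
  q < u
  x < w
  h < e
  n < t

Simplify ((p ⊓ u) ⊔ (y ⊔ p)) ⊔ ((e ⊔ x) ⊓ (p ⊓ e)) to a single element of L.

p ∧ u = h
y ∨ p = w
h ∨ w = w
e ∨ x = x
p ∧ e = e
x ∧ e = e
w ∨ e = w

w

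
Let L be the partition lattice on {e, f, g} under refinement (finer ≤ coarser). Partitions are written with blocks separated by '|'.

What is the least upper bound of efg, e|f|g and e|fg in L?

efg

Common upper bounds of {efg, e|f|g, e|fg}: efg.
The least among these is efg.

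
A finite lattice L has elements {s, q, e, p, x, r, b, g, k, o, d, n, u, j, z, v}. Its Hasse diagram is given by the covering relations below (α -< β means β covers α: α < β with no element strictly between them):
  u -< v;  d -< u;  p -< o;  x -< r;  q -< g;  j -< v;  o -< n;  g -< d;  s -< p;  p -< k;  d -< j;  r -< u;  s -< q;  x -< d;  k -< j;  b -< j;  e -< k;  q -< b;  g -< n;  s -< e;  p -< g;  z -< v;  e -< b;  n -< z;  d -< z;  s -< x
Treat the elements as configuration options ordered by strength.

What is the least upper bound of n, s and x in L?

z

Common upper bounds of {n, s, x}: v, z.
The least among these is z.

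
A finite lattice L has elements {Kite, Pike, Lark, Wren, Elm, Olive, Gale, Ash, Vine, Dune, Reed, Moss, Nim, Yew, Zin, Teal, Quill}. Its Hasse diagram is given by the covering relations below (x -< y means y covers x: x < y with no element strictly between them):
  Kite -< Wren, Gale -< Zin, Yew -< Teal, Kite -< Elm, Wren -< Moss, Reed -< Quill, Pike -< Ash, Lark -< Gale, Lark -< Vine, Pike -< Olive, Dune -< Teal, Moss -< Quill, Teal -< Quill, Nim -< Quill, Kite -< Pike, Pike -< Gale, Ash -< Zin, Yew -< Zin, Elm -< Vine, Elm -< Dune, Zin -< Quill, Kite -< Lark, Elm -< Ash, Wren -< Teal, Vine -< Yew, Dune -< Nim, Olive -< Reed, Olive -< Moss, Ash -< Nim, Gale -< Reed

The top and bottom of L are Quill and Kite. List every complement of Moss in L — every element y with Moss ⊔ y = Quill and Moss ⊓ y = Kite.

Dune, Elm, Lark, Vine, Yew

Need y with Moss ∨ y = Quill and Moss ∧ y = Kite.
Checking each element gives: Dune, Elm, Lark, Vine, Yew.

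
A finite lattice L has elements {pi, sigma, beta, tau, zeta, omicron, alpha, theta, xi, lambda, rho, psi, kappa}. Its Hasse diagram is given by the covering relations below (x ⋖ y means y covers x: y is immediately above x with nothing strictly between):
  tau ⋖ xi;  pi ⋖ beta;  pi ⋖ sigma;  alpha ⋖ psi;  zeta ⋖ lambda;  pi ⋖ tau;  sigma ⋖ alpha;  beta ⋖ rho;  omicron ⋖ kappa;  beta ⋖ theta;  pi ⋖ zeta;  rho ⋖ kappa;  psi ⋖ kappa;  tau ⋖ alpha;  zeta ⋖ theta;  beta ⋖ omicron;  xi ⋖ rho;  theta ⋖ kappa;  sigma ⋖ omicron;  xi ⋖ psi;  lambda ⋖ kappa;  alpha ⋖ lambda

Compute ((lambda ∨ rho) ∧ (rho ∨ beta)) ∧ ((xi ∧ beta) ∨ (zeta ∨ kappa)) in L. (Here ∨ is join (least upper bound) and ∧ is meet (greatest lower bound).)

rho

lambda ∨ rho = kappa
rho ∨ beta = rho
kappa ∧ rho = rho
xi ∧ beta = pi
zeta ∨ kappa = kappa
pi ∨ kappa = kappa
rho ∧ kappa = rho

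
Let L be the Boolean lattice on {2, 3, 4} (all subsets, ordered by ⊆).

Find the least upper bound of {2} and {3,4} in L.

{2,3,4}

Under ⊆, join is union: {2} ∪ {3,4} = {2,3,4}.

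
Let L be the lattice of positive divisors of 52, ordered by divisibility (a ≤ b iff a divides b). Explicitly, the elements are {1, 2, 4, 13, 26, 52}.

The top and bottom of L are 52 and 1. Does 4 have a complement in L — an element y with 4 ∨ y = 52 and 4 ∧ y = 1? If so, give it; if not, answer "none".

13

Need y with 4 ∨ y = 52 and 4 ∧ y = 1.
Checking each element gives: 13.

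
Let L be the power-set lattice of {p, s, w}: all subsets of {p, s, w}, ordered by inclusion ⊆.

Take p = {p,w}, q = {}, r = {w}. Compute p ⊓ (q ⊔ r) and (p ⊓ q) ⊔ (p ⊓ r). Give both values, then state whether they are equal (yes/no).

q ⊔ r = {w}, so p ⊓ (q ⊔ r) = {p,w} ⊓ {w} = {w}.
p ⊓ q = {} and p ⊓ r = {w}, so (p ⊓ q) ⊔ (p ⊓ r) = {} ⊔ {w} = {w}.
Equal: yes.

{w}; {w}; yes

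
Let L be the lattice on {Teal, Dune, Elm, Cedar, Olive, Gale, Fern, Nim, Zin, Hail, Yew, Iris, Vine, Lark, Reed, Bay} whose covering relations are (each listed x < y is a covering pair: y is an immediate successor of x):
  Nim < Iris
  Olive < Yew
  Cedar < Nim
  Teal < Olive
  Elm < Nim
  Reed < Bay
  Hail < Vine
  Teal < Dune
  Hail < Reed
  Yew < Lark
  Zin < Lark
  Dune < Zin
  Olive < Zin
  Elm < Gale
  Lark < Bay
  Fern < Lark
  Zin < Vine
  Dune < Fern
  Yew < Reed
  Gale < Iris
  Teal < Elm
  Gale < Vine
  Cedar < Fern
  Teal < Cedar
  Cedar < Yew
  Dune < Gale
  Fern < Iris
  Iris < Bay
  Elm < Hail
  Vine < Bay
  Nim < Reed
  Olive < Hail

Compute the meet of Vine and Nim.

Elm

Common lower bounds of {Vine, Nim}: Elm, Teal.
The greatest among these is Elm.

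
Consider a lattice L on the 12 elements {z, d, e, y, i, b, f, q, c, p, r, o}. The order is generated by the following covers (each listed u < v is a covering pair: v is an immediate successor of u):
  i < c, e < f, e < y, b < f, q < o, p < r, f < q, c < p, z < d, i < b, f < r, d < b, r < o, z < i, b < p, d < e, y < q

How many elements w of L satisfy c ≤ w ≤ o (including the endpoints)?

4

The interval [c, o] = {c, o, p, r}, which has 4 elements.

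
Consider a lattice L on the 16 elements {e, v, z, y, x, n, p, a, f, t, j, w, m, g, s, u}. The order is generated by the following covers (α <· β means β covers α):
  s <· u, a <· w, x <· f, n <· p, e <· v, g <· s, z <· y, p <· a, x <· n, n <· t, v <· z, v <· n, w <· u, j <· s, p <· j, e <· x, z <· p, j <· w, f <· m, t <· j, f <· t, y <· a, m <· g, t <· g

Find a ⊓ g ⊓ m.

Common lower bounds of {a, g, m}: e, x.
The greatest among these is x.

x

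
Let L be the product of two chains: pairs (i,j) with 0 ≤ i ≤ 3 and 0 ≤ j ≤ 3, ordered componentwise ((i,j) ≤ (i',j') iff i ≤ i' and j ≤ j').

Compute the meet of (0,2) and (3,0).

(0,0)

In a product of chains, the meet is componentwise min, giving (0,0).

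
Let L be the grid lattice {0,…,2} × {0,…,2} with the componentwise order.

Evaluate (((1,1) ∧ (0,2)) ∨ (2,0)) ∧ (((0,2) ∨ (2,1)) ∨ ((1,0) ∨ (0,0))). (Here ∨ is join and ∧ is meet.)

(1,1) ∧ (0,2) = (0,1)
(0,1) ∨ (2,0) = (2,1)
(0,2) ∨ (2,1) = (2,2)
(1,0) ∨ (0,0) = (1,0)
(2,2) ∨ (1,0) = (2,2)
(2,1) ∧ (2,2) = (2,1)

(2,1)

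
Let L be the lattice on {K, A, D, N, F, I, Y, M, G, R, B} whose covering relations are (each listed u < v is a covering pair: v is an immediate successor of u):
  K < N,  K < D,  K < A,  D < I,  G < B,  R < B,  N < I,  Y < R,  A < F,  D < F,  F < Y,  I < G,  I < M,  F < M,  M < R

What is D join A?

F

Common upper bounds of {D, A}: B, F, M, R, Y.
The least among these is F.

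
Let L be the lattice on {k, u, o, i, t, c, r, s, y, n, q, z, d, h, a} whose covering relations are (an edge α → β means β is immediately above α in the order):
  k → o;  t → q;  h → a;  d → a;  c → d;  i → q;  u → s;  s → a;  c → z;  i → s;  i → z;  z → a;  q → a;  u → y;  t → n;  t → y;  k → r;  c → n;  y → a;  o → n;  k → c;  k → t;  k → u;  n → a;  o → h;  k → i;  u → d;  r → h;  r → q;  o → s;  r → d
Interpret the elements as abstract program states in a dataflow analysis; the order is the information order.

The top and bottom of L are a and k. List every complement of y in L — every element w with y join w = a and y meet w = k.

Need w with y ∨ w = a and y ∧ w = k.
Checking each element gives: c, h, i, o, r, z.

c, h, i, o, r, z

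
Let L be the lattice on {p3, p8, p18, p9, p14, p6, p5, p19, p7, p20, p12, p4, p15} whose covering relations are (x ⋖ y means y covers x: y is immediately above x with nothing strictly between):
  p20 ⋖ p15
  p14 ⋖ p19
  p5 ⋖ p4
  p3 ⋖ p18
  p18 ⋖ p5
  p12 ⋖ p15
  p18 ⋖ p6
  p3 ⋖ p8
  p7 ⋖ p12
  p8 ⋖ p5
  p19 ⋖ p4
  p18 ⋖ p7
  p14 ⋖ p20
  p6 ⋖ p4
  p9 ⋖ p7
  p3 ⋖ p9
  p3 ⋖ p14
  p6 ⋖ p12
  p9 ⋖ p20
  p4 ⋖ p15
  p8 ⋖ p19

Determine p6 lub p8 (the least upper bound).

p4

Common upper bounds of {p6, p8}: p15, p4.
The least among these is p4.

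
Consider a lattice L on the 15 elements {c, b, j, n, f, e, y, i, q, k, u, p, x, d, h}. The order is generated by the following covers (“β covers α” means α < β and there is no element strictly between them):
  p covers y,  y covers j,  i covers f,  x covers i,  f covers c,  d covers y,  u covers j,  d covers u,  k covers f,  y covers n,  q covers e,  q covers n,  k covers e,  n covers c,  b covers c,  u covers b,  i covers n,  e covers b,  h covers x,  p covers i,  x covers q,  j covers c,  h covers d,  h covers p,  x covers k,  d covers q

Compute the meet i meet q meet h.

Common lower bounds of {i, q, h}: c, n.
The greatest among these is n.

n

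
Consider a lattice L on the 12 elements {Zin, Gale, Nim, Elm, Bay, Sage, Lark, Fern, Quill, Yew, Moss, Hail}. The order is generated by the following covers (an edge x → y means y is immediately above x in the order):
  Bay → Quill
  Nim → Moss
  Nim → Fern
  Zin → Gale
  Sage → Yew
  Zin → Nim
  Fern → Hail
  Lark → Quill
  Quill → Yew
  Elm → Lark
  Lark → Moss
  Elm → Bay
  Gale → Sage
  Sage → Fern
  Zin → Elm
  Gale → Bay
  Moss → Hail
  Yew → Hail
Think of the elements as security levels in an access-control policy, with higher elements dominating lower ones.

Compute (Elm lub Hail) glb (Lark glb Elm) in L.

Elm ∨ Hail = Hail
Lark ∧ Elm = Elm
Hail ∧ Elm = Elm

Elm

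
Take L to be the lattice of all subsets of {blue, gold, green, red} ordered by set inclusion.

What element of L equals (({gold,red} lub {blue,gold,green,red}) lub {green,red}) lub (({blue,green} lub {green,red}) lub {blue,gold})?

{blue,gold,green,red}

{gold,red} ∨ {blue,gold,green,red} = {blue,gold,green,red}
{blue,gold,green,red} ∨ {green,red} = {blue,gold,green,red}
{blue,green} ∨ {green,red} = {blue,green,red}
{blue,green,red} ∨ {blue,gold} = {blue,gold,green,red}
{blue,gold,green,red} ∨ {blue,gold,green,red} = {blue,gold,green,red}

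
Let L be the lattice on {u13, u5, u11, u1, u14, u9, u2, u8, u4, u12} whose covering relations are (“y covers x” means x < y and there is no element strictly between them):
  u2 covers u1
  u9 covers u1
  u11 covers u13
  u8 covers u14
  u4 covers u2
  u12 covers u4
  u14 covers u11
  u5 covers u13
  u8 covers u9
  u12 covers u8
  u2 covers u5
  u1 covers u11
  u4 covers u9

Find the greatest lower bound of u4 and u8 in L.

Common lower bounds of {u4, u8}: u1, u11, u13, u9.
The greatest among these is u9.

u9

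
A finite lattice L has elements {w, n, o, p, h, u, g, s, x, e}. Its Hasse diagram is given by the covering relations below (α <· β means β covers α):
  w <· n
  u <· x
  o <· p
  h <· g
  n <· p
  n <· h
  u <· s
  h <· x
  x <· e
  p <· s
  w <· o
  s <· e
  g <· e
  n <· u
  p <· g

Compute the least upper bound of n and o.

p

Common upper bounds of {n, o}: e, g, p, s.
The least among these is p.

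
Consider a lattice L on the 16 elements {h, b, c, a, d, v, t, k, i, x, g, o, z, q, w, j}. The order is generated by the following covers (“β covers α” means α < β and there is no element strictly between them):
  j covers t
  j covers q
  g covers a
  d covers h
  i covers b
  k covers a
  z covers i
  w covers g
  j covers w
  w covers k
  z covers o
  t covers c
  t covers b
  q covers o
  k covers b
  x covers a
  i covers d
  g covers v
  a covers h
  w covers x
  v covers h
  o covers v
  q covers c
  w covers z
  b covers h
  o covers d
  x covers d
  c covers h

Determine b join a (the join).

k

Common upper bounds of {b, a}: j, k, w.
The least among these is k.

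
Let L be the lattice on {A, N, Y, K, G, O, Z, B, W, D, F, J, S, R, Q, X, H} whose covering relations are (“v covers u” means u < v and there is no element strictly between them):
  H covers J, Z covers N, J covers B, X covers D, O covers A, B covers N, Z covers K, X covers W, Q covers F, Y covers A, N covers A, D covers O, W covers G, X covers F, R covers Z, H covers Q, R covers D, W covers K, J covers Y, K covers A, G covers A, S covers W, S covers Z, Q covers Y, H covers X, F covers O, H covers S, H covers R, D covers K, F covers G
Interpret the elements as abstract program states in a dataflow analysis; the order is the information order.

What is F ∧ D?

Common lower bounds of {F, D}: A, O.
The greatest among these is O.

O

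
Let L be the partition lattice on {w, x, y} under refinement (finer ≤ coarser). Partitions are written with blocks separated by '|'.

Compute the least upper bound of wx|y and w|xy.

The join of wx|y and w|xy merges any blocks that overlap across the partitions, giving wxy.

wxy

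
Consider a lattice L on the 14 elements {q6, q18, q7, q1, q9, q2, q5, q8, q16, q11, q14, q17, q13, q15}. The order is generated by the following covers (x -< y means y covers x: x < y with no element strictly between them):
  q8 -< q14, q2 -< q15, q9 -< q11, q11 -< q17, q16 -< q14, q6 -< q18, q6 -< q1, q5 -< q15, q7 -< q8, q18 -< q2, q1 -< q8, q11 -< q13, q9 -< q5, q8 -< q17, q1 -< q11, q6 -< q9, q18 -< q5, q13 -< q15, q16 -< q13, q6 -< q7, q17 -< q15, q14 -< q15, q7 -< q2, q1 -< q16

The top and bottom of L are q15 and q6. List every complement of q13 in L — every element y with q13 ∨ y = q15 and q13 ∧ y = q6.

q18, q2, q7

Need y with q13 ∨ y = q15 and q13 ∧ y = q6.
Checking each element gives: q18, q2, q7.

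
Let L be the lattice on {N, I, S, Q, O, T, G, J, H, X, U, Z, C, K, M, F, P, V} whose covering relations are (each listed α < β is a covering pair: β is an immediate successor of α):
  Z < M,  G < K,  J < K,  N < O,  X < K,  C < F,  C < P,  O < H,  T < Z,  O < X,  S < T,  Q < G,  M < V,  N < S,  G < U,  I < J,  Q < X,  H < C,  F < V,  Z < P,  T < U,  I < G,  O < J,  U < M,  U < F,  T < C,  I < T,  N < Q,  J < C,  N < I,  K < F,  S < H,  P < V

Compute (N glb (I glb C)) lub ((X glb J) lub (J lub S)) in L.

I ∧ C = I
N ∧ I = N
X ∧ J = O
J ∨ S = C
O ∨ C = C
N ∨ C = C

C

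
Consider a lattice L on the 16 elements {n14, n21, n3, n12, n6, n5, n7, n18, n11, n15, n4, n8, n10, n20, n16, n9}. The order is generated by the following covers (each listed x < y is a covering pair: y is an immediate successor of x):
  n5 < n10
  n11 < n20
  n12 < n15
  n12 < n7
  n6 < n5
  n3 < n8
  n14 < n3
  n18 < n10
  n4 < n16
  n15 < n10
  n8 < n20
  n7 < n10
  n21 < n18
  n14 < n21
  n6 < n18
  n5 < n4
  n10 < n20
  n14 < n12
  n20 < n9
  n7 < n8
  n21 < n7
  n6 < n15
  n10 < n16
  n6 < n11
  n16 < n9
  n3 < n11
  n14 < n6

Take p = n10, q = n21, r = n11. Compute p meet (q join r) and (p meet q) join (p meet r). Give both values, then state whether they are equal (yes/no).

q join r = n20, so p meet (q join r) = n10 meet n20 = n10.
p meet q = n21 and p meet r = n6, so (p meet q) join (p meet r) = n21 join n6 = n18.
Equal: no.

n10; n18; no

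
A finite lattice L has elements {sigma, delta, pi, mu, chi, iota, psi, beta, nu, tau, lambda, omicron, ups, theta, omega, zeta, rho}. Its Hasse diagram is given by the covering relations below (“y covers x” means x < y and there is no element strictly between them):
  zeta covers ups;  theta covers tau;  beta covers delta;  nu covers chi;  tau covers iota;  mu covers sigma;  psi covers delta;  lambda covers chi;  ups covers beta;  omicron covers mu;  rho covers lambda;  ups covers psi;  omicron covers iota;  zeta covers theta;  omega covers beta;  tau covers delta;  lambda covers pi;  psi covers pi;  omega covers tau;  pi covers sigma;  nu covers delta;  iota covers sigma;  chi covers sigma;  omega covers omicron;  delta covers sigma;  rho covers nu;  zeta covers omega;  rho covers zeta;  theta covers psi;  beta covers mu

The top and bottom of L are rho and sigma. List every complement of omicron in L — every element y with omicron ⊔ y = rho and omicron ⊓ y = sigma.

chi, lambda, nu

Need y with omicron ∨ y = rho and omicron ∧ y = sigma.
Checking each element gives: chi, lambda, nu.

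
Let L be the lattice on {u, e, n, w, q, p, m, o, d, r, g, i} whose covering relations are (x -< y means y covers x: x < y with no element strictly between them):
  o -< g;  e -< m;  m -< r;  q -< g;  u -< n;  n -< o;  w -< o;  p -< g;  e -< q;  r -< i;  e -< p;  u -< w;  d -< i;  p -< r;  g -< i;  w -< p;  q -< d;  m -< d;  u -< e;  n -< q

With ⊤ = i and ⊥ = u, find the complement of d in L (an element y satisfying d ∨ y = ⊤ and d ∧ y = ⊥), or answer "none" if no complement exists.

Need y with d ∨ y = i and d ∧ y = u.
Checking each element gives: w.

w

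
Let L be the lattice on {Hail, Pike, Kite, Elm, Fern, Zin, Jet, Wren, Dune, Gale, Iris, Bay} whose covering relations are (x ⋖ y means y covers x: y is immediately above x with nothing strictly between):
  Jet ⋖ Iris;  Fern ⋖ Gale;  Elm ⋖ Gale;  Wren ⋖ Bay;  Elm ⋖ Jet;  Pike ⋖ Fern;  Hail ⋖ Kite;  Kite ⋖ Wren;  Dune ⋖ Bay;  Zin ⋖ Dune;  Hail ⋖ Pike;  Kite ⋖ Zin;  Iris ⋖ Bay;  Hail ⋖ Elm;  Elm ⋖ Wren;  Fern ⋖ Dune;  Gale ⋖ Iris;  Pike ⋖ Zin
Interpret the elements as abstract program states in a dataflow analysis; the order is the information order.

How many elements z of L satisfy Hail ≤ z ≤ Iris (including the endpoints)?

7

The interval [Hail, Iris] = {Elm, Fern, Gale, Hail, Iris, Jet, Pike}, which has 7 elements.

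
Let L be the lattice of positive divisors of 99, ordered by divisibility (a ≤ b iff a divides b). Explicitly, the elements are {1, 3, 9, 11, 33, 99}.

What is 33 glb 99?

Common lower bounds of {33, 99}: 1, 11, 3, 33.
The greatest among these is 33.

33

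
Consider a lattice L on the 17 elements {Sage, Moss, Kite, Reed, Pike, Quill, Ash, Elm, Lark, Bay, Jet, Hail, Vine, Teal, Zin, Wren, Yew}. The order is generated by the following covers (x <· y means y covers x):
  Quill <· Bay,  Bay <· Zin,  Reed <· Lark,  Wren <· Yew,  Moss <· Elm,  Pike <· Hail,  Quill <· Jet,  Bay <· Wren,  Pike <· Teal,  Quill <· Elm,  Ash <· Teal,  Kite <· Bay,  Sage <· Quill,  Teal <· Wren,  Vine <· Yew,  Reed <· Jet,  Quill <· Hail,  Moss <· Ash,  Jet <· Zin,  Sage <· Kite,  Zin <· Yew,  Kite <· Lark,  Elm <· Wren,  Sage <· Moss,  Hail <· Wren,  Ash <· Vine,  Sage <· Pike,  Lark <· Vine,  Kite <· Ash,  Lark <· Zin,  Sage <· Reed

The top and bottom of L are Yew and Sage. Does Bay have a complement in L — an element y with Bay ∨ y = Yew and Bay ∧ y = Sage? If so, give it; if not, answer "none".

none

For every candidate y, either Bay ∨ y ≠ Yew or Bay ∧ y ≠ Sage; no complement exists.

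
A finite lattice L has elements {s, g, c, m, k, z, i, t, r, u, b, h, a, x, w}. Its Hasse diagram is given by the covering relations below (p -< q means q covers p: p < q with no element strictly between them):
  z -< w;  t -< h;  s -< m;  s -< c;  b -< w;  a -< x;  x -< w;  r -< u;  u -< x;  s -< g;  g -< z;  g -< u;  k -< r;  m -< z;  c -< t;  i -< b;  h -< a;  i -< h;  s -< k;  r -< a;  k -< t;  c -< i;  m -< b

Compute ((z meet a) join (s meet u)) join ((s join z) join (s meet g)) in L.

z ∧ a = s
s ∧ u = s
s ∨ s = s
s ∨ z = z
s ∧ g = s
z ∨ s = z
s ∨ z = z

z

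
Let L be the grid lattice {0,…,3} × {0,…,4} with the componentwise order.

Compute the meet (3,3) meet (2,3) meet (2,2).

In a product of chains, the meet is componentwise min, giving (2,2).

(2,2)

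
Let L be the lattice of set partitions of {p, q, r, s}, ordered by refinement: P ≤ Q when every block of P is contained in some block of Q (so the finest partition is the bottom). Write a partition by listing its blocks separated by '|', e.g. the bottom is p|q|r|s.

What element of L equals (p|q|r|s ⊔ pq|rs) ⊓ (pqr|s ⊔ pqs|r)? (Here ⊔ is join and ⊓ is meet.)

pq|rs

p|q|r|s ∨ pq|rs = pq|rs
pqr|s ∨ pqs|r = pqrs
pq|rs ∧ pqrs = pq|rs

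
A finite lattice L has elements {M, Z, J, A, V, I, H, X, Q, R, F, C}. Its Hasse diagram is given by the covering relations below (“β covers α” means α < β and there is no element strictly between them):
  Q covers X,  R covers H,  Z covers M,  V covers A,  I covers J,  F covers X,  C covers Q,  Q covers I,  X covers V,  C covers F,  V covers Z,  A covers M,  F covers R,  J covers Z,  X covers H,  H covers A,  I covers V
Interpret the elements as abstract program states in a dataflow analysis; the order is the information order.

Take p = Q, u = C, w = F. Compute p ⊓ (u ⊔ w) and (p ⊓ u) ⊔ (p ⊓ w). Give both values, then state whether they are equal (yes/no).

Q; Q; yes

u ⊔ w = C, so p ⊓ (u ⊔ w) = Q ⊓ C = Q.
p ⊓ u = Q and p ⊓ w = X, so (p ⊓ u) ⊔ (p ⊓ w) = Q ⊔ X = Q.
Equal: yes.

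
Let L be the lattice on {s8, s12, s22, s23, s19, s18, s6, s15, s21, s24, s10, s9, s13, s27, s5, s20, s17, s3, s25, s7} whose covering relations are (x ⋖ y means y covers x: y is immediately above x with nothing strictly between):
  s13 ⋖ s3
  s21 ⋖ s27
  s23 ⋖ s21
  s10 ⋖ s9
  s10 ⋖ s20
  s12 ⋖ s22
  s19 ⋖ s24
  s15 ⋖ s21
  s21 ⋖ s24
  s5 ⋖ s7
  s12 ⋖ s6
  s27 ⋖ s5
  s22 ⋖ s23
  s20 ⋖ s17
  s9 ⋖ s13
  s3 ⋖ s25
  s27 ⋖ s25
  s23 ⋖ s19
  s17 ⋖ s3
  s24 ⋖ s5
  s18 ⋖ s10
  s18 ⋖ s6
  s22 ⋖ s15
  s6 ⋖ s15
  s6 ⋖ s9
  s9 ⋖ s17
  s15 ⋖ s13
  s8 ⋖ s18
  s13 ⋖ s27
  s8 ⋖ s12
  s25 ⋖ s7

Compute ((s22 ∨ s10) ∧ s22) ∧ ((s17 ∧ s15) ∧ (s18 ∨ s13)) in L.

s12

s22 ∨ s10 = s13
s13 ∧ s22 = s22
s17 ∧ s15 = s6
s18 ∨ s13 = s13
s6 ∧ s13 = s6
s22 ∧ s6 = s12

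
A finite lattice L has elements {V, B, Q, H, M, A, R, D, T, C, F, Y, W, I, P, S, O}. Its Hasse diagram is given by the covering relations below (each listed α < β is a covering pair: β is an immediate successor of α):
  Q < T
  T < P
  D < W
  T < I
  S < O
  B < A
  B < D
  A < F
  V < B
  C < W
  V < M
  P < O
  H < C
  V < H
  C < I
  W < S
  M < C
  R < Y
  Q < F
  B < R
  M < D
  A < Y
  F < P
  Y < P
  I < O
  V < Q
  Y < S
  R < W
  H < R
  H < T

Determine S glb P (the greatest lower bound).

Y

Common lower bounds of {S, P}: A, B, H, R, V, Y.
The greatest among these is Y.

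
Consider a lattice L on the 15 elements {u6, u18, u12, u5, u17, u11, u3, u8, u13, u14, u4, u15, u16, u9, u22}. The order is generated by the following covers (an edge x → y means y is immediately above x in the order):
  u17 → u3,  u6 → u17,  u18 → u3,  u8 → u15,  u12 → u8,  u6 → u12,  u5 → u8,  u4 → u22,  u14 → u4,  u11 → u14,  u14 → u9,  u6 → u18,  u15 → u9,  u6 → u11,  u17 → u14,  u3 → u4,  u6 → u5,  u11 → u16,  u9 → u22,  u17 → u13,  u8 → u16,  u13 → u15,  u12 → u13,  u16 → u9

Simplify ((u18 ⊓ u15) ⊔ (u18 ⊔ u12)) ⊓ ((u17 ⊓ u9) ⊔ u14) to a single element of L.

u18 ∧ u15 = u6
u18 ∨ u12 = u22
u6 ∨ u22 = u22
u17 ∧ u9 = u17
u17 ∨ u14 = u14
u22 ∧ u14 = u14

u14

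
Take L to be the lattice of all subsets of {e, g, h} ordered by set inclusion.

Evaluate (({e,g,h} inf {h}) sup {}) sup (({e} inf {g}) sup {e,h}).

{e,h}

{e,g,h} ∧ {h} = {h}
{h} ∨ {} = {h}
{e} ∧ {g} = {}
{} ∨ {e,h} = {e,h}
{h} ∨ {e,h} = {e,h}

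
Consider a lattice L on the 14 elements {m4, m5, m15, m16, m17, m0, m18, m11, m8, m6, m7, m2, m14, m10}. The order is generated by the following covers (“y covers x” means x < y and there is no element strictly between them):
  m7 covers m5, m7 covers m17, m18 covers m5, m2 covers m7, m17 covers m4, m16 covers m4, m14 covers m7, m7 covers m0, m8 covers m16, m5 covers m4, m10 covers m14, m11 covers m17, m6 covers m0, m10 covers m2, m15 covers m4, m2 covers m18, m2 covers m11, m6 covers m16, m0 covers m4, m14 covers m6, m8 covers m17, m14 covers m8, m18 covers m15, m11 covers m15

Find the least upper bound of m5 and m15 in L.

Common upper bounds of {m5, m15}: m10, m18, m2.
The least among these is m18.

m18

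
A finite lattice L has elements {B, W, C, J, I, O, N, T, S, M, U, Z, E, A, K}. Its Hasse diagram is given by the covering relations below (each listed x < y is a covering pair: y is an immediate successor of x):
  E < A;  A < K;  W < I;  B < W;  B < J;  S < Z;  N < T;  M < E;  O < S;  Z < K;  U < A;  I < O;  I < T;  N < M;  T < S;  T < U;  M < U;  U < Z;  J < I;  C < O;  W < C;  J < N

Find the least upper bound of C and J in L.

O

Common upper bounds of {C, J}: K, O, S, Z.
The least among these is O.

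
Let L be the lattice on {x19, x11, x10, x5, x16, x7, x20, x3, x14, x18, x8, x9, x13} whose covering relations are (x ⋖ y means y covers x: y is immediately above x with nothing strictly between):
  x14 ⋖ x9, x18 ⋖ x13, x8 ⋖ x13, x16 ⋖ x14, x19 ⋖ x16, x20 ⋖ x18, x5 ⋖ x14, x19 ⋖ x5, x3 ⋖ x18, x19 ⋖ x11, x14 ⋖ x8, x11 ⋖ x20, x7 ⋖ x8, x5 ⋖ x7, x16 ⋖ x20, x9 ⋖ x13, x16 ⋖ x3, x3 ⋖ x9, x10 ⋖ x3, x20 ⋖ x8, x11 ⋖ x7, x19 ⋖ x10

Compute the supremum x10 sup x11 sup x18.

Common upper bounds of {x10, x11, x18}: x13, x18.
The least among these is x18.

x18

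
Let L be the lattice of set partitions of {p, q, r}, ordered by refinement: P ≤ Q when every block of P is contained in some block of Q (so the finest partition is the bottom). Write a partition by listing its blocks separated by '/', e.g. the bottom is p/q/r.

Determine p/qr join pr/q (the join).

pqr

The join of p/qr and pr/q merges any blocks that overlap across the partitions, giving pqr.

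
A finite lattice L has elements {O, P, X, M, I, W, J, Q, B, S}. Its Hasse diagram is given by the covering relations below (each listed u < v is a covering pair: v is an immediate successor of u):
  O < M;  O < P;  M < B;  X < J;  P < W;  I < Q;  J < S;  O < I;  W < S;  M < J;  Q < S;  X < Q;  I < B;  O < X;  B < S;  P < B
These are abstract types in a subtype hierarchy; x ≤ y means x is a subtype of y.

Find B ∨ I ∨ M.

Common upper bounds of {B, I, M}: B, S.
The least among these is B.

B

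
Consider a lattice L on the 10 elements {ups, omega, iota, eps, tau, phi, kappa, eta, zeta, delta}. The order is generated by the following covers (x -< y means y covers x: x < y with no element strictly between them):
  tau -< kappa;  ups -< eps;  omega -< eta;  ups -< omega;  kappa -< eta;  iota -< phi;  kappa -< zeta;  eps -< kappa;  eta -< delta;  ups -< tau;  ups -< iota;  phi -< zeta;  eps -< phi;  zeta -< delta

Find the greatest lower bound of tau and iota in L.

Common lower bounds of {tau, iota}: ups.
The greatest among these is ups.

ups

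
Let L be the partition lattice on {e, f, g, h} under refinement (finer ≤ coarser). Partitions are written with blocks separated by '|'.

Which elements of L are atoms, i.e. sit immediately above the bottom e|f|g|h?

ef|g|h, eg|f|h, eh|f|g, e|fg|h, e|fh|g, e|f|gh

The atoms are exactly the elements that cover e|f|g|h: ef|g|h, eg|f|h, eh|f|g, e|fg|h, e|fh|g, e|f|gh.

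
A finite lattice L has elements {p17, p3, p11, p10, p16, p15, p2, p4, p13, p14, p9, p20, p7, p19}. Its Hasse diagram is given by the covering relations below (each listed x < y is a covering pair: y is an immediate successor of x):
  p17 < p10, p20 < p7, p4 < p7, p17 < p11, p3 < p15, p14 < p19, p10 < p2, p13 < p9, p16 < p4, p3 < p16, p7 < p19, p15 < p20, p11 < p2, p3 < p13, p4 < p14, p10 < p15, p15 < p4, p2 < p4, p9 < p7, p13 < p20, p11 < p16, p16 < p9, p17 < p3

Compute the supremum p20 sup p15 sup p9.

Common upper bounds of {p20, p15, p9}: p19, p7.
The least among these is p7.

p7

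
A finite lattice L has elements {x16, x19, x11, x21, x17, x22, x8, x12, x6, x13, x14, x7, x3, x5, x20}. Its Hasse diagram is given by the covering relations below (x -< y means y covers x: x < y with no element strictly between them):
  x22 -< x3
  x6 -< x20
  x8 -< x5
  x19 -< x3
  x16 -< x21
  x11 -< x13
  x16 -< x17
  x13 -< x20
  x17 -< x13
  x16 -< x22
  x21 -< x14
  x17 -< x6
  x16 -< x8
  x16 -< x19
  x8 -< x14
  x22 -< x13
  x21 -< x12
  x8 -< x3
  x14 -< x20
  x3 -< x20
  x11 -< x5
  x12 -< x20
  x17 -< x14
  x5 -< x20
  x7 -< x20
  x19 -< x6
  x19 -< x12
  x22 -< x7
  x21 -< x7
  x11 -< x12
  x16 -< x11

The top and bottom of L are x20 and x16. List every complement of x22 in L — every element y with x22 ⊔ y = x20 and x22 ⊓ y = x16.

x12, x14, x5, x6

Need y with x22 ∨ y = x20 and x22 ∧ y = x16.
Checking each element gives: x12, x14, x5, x6.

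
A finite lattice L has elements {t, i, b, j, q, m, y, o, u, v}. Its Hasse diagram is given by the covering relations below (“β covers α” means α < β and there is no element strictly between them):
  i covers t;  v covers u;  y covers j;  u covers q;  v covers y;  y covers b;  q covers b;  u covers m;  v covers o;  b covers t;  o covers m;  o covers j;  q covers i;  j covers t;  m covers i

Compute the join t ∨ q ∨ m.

u

Common upper bounds of {t, q, m}: u, v.
The least among these is u.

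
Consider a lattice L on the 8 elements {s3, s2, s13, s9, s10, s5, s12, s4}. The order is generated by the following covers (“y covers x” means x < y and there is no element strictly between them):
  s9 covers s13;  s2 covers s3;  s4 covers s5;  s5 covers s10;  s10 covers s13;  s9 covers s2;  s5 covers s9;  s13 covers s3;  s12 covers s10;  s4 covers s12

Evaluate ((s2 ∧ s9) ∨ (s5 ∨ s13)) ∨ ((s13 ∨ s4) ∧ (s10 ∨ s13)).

s5

s2 ∧ s9 = s2
s5 ∨ s13 = s5
s2 ∨ s5 = s5
s13 ∨ s4 = s4
s10 ∨ s13 = s10
s4 ∧ s10 = s10
s5 ∨ s10 = s5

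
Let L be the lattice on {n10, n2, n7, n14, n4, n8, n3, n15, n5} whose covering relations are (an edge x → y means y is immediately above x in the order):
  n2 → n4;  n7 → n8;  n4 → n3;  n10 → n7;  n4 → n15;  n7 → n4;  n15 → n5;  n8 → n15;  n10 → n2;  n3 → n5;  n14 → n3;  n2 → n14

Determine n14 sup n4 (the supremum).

Common upper bounds of {n14, n4}: n3, n5.
The least among these is n3.

n3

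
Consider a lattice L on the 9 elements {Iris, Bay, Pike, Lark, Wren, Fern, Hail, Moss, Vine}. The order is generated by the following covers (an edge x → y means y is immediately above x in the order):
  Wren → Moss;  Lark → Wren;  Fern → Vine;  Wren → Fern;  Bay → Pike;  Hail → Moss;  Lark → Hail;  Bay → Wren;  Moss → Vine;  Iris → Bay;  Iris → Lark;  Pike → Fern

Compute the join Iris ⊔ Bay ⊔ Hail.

Moss

Common upper bounds of {Iris, Bay, Hail}: Moss, Vine.
The least among these is Moss.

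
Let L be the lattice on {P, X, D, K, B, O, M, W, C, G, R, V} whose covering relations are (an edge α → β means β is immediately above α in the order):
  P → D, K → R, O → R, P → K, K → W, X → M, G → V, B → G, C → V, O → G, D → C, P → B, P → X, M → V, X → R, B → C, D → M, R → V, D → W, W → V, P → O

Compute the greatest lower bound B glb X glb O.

Common lower bounds of {B, X, O}: P.
The greatest among these is P.

P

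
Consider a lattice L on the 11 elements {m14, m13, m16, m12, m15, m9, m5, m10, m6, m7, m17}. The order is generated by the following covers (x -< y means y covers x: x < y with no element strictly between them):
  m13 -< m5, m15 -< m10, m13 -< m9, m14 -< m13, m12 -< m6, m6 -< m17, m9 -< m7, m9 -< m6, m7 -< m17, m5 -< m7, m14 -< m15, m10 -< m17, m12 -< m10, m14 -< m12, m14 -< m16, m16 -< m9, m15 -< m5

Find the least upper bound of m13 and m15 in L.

m5

Common upper bounds of {m13, m15}: m17, m5, m7.
The least among these is m5.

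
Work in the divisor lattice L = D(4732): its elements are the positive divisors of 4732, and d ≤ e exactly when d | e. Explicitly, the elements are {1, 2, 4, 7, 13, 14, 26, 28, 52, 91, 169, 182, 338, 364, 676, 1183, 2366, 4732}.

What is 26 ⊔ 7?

182

Common upper bounds of {26, 7}: 182, 2366, 364, 4732.
The least among these is 182.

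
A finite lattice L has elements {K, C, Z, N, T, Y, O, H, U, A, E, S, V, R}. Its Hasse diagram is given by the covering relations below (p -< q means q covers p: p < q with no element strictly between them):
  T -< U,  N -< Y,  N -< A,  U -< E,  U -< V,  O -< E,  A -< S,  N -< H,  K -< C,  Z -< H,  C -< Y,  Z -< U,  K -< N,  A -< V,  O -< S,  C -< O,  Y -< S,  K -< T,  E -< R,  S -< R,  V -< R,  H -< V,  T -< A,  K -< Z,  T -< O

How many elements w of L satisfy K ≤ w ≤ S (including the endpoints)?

The interval [K, S] = {A, C, K, N, O, S, T, Y}, which has 8 elements.

8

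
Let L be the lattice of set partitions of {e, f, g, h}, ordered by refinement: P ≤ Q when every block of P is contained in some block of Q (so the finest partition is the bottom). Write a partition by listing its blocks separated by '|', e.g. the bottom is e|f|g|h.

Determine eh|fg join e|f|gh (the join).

efgh

The join of eh|fg and e|f|gh merges any blocks that overlap across the partitions, giving efgh.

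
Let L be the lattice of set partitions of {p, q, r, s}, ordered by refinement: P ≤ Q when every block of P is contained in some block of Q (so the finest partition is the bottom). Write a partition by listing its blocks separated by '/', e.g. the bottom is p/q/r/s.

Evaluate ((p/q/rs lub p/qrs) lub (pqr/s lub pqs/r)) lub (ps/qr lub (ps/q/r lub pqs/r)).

p/q/rs ∨ p/qrs = p/qrs
pqr/s ∨ pqs/r = pqrs
p/qrs ∨ pqrs = pqrs
ps/q/r ∨ pqs/r = pqs/r
ps/qr ∨ pqs/r = pqrs
pqrs ∨ pqrs = pqrs

pqrs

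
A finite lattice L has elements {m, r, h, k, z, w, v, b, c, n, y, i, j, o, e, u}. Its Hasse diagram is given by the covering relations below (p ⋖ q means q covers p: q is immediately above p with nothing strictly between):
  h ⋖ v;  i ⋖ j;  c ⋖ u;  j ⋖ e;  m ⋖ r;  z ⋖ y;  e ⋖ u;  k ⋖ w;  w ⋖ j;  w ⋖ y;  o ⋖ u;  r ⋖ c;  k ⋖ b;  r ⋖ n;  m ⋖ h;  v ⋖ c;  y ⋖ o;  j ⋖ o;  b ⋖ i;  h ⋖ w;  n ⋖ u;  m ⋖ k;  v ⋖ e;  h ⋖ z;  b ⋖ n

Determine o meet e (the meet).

Common lower bounds of {o, e}: b, h, i, j, k, m, w.
The greatest among these is j.

j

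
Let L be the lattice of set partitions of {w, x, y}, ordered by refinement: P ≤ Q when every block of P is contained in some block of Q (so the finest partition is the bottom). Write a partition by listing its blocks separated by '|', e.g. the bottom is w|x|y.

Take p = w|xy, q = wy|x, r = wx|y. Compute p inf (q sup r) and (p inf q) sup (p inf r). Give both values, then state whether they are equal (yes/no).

q sup r = wxy, so p inf (q sup r) = w|xy inf wxy = w|xy.
p inf q = w|x|y and p inf r = w|x|y, so (p inf q) sup (p inf r) = w|x|y sup w|x|y = w|x|y.
Equal: no.

w|xy; w|x|y; no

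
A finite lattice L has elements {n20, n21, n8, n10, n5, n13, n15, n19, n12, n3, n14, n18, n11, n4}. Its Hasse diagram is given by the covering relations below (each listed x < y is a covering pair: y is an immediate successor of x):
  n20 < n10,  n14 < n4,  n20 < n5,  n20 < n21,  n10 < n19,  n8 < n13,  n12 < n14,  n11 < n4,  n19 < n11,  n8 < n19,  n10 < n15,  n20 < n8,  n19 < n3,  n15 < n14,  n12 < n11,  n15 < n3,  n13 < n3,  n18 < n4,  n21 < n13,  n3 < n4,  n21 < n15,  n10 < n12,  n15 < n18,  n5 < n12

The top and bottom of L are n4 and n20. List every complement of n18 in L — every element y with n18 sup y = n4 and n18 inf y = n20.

n5, n8

Need y with n18 ∨ y = n4 and n18 ∧ y = n20.
Checking each element gives: n5, n8.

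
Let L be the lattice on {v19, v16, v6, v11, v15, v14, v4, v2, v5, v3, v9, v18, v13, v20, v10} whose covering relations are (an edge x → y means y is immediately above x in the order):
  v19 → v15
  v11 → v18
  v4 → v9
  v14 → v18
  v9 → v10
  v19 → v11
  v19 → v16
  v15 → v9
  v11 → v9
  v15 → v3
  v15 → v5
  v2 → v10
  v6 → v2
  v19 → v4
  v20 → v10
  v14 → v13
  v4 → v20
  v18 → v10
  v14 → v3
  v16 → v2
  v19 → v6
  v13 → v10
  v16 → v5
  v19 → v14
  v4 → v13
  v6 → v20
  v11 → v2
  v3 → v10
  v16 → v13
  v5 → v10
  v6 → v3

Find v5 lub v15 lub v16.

Common upper bounds of {v5, v15, v16}: v10, v5.
The least among these is v5.

v5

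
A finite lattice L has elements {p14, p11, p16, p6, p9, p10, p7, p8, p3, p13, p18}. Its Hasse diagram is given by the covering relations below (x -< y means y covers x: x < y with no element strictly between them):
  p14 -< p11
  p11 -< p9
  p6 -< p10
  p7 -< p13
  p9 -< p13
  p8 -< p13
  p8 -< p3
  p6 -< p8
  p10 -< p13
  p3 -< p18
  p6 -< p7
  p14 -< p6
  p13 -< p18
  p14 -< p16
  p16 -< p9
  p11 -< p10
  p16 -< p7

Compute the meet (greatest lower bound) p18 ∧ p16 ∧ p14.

Common lower bounds of {p18, p16, p14}: p14.
The greatest among these is p14.

p14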